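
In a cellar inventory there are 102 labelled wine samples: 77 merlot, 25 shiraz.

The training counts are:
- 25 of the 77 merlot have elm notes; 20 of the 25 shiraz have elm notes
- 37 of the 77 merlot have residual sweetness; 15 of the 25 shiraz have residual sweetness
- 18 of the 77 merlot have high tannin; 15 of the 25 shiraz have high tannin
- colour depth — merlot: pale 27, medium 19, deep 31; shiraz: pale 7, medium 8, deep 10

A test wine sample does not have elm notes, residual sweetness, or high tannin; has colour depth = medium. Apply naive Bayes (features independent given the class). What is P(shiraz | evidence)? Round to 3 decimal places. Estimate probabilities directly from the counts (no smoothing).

0.048

merlot: (77/102) × (52/77) × (40/77) × (59/77) × (19/77) ≈ 0.0500722
shiraz: (25/102) × (5/25) × (10/25) × (10/25) × (8/25) ≈ 0.0025098
P(shiraz | x) = 0.0025098 / 0.052582 ≈ 0.048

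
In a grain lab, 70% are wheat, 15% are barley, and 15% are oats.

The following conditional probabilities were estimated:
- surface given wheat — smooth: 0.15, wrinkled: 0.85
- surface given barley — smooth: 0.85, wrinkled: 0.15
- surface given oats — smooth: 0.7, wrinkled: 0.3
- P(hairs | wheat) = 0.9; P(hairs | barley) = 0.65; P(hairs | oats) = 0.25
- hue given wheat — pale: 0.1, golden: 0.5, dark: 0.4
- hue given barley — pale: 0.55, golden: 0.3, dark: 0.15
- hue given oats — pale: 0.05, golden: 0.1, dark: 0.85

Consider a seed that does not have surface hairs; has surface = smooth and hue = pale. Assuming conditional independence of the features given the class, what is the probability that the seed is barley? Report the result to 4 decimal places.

wheat: 0.7 × 0.15 × (1−0.9) × 0.1 = 0.00105
barley: 0.15 × 0.85 × (1−0.65) × 0.55 = 0.02454375
oats: 0.15 × 0.7 × (1−0.25) × 0.05 = 0.0039375
P(barley | x) = 0.02454375 / 0.02953125 ≈ 0.8311

0.8311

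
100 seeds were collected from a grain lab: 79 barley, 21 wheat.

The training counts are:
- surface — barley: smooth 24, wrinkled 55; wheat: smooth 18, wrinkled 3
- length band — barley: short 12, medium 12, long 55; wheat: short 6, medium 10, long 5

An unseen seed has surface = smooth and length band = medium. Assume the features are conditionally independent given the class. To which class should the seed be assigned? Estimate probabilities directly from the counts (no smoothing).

wheat

barley: (79/100) × (24/79) × (12/79) ≈ 0.0364557
wheat: (21/100) × (18/21) × (10/21) ≈ 0.0857143
Highest score → wheat.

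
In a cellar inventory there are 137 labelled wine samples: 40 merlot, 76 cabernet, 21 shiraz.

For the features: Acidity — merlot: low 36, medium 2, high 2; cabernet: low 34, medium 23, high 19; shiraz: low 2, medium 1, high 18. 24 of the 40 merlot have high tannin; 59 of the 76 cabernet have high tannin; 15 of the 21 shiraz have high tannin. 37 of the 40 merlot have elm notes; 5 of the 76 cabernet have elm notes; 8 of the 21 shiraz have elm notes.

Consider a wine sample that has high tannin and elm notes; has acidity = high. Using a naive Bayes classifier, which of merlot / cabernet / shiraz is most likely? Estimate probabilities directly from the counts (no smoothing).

merlot: (40/137) × (2/40) × (24/40) × (37/40) ≈ 0.00810219
cabernet: (76/137) × (19/76) × (59/76) × (5/76) ≈ 0.00708317
shiraz: (21/137) × (18/21) × (15/21) × (8/21) ≈ 0.0357515
Highest score → shiraz.

shiraz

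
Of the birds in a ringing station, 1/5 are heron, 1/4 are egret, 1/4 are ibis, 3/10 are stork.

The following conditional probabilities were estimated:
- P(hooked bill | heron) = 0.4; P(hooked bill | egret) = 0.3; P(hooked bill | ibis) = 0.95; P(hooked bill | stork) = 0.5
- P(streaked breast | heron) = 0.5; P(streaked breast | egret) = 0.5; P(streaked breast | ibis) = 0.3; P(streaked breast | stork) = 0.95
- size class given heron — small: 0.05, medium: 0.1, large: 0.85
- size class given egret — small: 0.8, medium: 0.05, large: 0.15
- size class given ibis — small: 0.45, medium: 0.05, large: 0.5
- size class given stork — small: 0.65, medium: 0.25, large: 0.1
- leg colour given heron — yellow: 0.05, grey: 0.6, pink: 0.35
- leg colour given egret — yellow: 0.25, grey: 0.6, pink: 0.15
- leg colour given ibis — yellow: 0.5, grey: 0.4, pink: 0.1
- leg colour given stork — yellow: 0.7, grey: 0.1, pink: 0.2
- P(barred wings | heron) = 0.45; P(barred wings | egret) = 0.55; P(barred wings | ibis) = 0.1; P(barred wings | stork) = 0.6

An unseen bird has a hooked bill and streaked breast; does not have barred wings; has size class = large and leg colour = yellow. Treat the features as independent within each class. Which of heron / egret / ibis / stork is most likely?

heron: 0.2 × 0.4 × 0.5 × 0.85 × 0.05 × (1−0.45) = 0.000935
egret: 0.25 × 0.3 × 0.5 × 0.15 × 0.25 × (1−0.55) = 0.0006328125
ibis: 0.25 × 0.95 × 0.3 × 0.5 × 0.5 × (1−0.1) = 0.01603125
stork: 0.3 × 0.5 × 0.95 × 0.1 × 0.7 × (1−0.6) = 0.00399
Highest score → ibis.

ibis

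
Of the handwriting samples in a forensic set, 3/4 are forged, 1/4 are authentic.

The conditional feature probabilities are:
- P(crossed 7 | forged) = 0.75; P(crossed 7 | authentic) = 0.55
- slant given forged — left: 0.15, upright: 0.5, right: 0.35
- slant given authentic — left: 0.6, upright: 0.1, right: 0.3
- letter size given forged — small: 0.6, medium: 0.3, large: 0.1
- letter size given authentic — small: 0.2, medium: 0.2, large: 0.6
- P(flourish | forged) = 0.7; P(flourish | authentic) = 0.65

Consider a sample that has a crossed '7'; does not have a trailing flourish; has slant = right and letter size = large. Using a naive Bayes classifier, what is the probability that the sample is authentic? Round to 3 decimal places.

0.595

forged: 0.75 × 0.75 × 0.35 × 0.1 × (1−0.7) = 0.00590625
authentic: 0.25 × 0.55 × 0.3 × 0.6 × (1−0.65) = 0.0086625
P(authentic | x) = 0.0086625 / 0.01456875 ≈ 0.595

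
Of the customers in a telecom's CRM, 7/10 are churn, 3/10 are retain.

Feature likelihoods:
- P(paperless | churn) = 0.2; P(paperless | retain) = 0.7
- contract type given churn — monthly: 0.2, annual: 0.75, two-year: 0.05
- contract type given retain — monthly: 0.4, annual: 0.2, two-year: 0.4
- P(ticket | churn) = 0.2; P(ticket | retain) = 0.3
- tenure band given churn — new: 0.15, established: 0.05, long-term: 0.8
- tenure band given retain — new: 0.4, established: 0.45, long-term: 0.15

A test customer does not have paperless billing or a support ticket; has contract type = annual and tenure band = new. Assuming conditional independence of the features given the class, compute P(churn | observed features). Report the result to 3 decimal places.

churn: 0.7 × (1−0.2) × 0.75 × (1−0.2) × 0.15 = 0.0504
retain: 0.3 × (1−0.7) × 0.2 × (1−0.3) × 0.4 = 0.00504
P(churn | x) = 0.0504 / 0.05544 ≈ 0.909

0.909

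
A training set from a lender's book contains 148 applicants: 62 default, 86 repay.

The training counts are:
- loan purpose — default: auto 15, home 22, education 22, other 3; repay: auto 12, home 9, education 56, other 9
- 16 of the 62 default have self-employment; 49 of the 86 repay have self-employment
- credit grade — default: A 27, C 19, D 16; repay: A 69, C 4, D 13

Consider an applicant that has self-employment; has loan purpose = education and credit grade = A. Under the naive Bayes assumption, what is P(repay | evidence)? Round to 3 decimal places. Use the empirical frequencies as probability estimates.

default: (62/148) × (22/62) × (16/62) × (27/62) ≈ 0.0167056
repay: (86/148) × (56/86) × (49/86) × (69/86) ≈ 0.172972
P(repay | x) = 0.172972 / 0.1896776 ≈ 0.912

0.912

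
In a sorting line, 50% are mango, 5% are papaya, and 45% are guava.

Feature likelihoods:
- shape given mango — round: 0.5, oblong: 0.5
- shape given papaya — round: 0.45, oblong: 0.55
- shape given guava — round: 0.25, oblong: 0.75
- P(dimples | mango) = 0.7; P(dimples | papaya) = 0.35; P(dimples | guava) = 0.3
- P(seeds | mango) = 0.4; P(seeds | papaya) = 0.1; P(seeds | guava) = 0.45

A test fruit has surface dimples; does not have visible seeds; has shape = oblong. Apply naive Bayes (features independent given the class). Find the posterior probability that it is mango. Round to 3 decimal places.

mango: 0.5 × 0.5 × 0.7 × (1−0.4) = 0.105
papaya: 0.05 × 0.55 × 0.35 × (1−0.1) = 0.0086625
guava: 0.45 × 0.75 × 0.3 × (1−0.45) = 0.0556875
P(mango | x) = 0.105 / 0.16935 ≈ 0.620

0.620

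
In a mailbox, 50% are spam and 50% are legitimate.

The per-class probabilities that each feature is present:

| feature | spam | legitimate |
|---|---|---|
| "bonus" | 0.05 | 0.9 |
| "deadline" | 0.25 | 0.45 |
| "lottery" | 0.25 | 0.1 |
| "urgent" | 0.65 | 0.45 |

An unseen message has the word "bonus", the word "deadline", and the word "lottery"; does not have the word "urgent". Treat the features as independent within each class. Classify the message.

spam: 0.5 × 0.05 × 0.25 × 0.25 × (1−0.65) = 0.000546875
legitimate: 0.5 × 0.9 × 0.45 × 0.1 × (1−0.45) = 0.0111375
Highest score → legitimate.

legitimate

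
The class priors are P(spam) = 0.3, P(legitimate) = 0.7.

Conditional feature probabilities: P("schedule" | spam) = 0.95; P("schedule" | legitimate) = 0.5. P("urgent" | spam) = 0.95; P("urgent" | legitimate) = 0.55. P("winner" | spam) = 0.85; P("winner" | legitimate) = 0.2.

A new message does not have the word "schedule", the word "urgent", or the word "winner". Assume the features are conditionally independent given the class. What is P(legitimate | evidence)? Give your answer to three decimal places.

0.999

spam: 0.3 × (1−0.95) × (1−0.95) × (1−0.85) = 0.0001125
legitimate: 0.7 × (1−0.5) × (1−0.55) × (1−0.2) = 0.126
P(legitimate | x) = 0.126 / 0.1261125 ≈ 0.999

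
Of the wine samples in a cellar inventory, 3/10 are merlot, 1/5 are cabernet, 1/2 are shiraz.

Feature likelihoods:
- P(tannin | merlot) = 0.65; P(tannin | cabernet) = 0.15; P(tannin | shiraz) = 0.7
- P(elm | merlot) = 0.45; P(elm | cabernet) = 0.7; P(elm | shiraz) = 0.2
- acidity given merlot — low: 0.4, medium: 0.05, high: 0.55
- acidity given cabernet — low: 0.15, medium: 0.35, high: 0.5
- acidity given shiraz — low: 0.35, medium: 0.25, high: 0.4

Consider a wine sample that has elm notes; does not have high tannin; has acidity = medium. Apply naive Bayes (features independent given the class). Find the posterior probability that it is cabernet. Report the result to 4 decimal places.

merlot: 0.3 × (1−0.65) × 0.45 × 0.05 = 0.0023625
cabernet: 0.2 × (1−0.15) × 0.7 × 0.35 = 0.04165
shiraz: 0.5 × (1−0.7) × 0.2 × 0.25 = 0.0075
P(cabernet | x) = 0.04165 / 0.0515125 ≈ 0.8085

0.8085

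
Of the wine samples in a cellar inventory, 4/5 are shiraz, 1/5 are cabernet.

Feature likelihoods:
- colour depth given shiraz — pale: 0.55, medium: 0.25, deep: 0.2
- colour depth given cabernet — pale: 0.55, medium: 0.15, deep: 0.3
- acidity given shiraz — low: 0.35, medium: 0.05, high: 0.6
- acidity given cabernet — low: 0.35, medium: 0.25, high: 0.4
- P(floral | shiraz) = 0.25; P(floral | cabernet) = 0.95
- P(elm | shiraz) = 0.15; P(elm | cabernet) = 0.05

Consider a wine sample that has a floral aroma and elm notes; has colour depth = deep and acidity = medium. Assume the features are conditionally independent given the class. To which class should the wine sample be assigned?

cabernet

shiraz: 0.8 × 0.2 × 0.05 × 0.25 × 0.15 = 0.0003
cabernet: 0.2 × 0.3 × 0.25 × 0.95 × 0.05 = 0.0007125
Highest score → cabernet.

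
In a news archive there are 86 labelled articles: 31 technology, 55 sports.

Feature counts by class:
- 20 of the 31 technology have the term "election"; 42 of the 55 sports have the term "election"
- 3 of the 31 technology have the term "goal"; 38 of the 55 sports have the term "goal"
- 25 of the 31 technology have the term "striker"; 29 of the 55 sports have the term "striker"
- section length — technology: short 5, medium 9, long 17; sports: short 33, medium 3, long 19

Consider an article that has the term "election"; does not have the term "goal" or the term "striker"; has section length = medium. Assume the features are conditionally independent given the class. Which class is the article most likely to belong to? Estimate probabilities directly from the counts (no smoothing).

technology: (31/86) × (20/31) × (28/31) × (6/31) × (9/31) ≈ 0.0118032
sports: (55/86) × (42/55) × (17/55) × (26/55) × (3/55) ≈ 0.0038923
Highest score → technology.

technology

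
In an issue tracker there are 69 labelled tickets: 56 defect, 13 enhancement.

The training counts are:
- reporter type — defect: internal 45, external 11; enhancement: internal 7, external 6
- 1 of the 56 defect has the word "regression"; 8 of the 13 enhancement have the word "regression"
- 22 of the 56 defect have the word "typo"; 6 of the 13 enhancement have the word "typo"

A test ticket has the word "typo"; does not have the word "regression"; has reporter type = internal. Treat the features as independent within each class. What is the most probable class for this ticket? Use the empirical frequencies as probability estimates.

defect

defect: (56/69) × (45/56) × (55/56) × (22/56) ≈ 0.251636
enhancement: (13/69) × (7/13) × (5/13) × (6/13) ≈ 0.0180087
Highest score → defect.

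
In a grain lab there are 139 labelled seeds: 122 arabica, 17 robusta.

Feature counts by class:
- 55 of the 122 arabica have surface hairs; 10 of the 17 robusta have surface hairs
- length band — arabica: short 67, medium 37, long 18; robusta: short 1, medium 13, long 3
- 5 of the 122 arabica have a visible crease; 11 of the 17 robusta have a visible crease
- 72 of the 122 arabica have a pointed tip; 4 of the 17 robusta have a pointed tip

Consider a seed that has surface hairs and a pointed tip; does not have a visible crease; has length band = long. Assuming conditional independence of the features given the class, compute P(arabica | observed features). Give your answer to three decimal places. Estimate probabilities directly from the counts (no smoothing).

0.969

arabica: (122/139) × (55/122) × (18/122) × (117/122) × (72/122) ≈ 0.0330415
robusta: (17/139) × (10/17) × (3/17) × (6/17) × (4/17) ≈ 0.00105432
P(arabica | x) = 0.0330415 / 0.03409582 ≈ 0.969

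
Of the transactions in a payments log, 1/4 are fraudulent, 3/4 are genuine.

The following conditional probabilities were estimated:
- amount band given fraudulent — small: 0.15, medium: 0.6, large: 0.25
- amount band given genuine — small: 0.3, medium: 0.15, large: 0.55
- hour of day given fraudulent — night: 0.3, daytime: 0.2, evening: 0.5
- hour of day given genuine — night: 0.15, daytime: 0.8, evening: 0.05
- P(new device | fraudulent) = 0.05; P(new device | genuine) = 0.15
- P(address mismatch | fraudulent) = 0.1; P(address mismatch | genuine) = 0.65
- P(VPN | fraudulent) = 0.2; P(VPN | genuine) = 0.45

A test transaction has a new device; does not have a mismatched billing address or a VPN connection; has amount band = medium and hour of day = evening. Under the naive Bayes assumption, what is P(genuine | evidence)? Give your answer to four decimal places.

0.0567

fraudulent: 0.25 × 0.6 × 0.5 × 0.05 × (1−0.1) × (1−0.2) = 0.0027
genuine: 0.75 × 0.15 × 0.05 × 0.15 × (1−0.65) × (1−0.45) = 0.000162421875
P(genuine | x) = 0.000162421875 / 0.002862421875 ≈ 0.0567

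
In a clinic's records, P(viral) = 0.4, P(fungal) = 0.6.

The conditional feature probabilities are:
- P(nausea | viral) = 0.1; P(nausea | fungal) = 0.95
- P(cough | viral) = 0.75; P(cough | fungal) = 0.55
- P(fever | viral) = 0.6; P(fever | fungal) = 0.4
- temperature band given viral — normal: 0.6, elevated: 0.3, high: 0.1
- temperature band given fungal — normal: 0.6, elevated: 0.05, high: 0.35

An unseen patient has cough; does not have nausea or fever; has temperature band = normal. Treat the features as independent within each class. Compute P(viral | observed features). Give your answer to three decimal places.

0.916

viral: 0.4 × (1−0.1) × 0.75 × (1−0.6) × 0.6 = 0.0648
fungal: 0.6 × (1−0.95) × 0.55 × (1−0.4) × 0.6 = 0.00594
P(viral | x) = 0.0648 / 0.07074 ≈ 0.916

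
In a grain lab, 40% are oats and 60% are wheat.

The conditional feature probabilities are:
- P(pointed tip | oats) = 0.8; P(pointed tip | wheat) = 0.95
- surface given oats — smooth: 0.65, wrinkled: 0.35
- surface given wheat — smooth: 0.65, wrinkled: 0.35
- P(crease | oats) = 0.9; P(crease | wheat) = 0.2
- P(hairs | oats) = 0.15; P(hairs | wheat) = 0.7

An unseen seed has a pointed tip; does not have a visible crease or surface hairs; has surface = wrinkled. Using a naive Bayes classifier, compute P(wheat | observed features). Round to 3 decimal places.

oats: 0.4 × 0.8 × 0.35 × (1−0.9) × (1−0.15) = 0.00952
wheat: 0.6 × 0.95 × 0.35 × (1−0.2) × (1−0.7) = 0.04788
P(wheat | x) = 0.04788 / 0.0574 ≈ 0.834

0.834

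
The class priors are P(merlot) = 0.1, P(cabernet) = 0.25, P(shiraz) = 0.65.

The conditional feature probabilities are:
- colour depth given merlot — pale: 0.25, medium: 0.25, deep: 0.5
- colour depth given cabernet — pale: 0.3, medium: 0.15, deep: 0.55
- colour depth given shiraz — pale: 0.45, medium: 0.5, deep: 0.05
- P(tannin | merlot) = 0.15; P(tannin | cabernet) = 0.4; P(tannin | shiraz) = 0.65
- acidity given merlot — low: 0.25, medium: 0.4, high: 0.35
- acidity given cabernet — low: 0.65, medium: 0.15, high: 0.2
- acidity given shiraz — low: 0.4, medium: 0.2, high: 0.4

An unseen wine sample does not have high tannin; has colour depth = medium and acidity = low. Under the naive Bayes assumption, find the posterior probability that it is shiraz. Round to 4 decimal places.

merlot: 0.1 × 0.25 × (1−0.15) × 0.25 = 0.0053125
cabernet: 0.25 × 0.15 × (1−0.4) × 0.65 = 0.014625
shiraz: 0.65 × 0.5 × (1−0.65) × 0.4 = 0.0455
P(shiraz | x) = 0.0455 / 0.0654375 ≈ 0.6953

0.6953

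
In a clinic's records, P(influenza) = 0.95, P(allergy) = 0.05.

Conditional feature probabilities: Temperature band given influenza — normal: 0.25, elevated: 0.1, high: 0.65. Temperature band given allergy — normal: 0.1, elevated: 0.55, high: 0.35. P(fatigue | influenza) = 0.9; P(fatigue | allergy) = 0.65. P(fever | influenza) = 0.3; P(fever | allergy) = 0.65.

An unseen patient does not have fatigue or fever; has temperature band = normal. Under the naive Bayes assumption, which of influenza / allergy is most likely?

influenza

influenza: 0.95 × 0.25 × (1−0.9) × (1−0.3) = 0.016625
allergy: 0.05 × 0.1 × (1−0.65) × (1−0.65) = 0.0006125
Highest score → influenza.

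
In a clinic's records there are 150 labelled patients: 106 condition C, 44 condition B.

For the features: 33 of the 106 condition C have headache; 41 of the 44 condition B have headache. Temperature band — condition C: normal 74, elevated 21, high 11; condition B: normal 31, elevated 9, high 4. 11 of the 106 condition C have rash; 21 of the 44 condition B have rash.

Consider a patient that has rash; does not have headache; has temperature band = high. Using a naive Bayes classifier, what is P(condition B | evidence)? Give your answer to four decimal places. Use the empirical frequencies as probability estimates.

condition C: (106/150) × (73/106) × (11/106) × (11/106) ≈ 0.00524089
condition B: (44/150) × (3/44) × (4/44) × (21/44) ≈ 0.000867769
P(condition B | x) = 0.000867769 / 0.006108659 ≈ 0.1421

0.1421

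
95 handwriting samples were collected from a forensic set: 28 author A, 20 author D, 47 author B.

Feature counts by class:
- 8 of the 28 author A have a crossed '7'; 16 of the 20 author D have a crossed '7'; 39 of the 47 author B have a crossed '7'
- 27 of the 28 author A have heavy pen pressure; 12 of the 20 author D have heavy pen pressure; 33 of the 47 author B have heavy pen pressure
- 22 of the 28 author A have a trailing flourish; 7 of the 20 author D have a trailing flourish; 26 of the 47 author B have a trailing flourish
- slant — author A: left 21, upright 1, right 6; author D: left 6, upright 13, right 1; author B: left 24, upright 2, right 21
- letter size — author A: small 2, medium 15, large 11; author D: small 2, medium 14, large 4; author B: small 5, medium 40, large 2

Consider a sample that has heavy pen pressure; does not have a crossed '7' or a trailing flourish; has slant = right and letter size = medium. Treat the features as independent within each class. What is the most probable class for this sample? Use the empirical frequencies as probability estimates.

author B

author A: (28/95) × (20/28) × (27/28) × (6/28) × (6/28) × (15/28) ≈ 0.00499381
author D: (20/95) × (4/20) × (12/20) × (13/20) × (1/20) × (14/20) ≈ 0.000574737
author B: (47/95) × (8/47) × (33/47) × (21/47) × (21/47) × (40/47) ≈ 0.0100459
Highest score → author B.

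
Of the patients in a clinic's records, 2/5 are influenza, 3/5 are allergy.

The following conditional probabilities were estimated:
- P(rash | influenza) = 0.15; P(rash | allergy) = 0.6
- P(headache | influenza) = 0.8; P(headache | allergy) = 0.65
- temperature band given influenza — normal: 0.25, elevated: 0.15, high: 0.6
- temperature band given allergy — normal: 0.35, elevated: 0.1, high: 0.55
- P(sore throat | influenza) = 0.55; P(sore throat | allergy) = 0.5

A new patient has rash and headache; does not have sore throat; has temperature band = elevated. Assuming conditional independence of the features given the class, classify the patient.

allergy

influenza: 0.4 × 0.15 × 0.8 × 0.15 × (1−0.55) = 0.00324
allergy: 0.6 × 0.6 × 0.65 × 0.1 × (1−0.5) = 0.0117
Highest score → allergy.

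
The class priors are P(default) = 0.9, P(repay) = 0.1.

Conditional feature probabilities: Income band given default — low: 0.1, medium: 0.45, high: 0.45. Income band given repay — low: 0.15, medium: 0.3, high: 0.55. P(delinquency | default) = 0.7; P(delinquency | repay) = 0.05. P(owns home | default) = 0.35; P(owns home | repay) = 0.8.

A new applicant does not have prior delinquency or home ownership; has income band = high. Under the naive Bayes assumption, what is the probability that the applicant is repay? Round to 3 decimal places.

0.117

default: 0.9 × 0.45 × (1−0.7) × (1−0.35) = 0.078975
repay: 0.1 × 0.55 × (1−0.05) × (1−0.8) = 0.01045
P(repay | x) = 0.01045 / 0.089425 ≈ 0.117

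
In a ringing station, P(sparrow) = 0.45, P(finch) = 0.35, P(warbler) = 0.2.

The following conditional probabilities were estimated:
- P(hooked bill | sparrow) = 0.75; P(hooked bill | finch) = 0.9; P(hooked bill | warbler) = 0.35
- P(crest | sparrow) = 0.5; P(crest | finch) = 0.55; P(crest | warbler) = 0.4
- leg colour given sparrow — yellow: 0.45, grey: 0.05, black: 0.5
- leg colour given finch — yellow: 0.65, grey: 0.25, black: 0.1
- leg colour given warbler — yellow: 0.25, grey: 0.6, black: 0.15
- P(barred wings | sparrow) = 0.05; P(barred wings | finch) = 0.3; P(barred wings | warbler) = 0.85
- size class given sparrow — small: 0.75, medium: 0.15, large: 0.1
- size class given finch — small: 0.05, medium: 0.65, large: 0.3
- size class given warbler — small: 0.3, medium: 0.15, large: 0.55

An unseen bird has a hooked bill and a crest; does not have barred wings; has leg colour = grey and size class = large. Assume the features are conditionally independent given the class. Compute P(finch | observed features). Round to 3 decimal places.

0.806

sparrow: 0.45 × 0.75 × 0.5 × 0.05 × (1−0.05) × 0.1 = 0.0008015625
finch: 0.35 × 0.9 × 0.55 × 0.25 × (1−0.3) × 0.3 = 0.009095625
warbler: 0.2 × 0.35 × 0.4 × 0.6 × (1−0.85) × 0.55 = 0.001386
P(finch | x) = 0.009095625 / 0.0112831875 ≈ 0.806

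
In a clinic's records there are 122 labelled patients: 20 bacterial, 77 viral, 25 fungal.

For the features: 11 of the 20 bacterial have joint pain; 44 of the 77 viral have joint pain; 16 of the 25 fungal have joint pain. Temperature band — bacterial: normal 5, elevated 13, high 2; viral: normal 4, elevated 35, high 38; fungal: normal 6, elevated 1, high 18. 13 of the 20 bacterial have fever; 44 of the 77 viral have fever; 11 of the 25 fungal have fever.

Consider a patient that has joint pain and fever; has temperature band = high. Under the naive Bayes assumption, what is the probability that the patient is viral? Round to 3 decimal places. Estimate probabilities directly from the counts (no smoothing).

bacterial: (20/122) × (11/20) × (2/20) × (13/20) ≈ 0.00586066
viral: (77/122) × (44/77) × (38/77) × (44/77) ≈ 0.101706
fungal: (25/122) × (16/25) × (18/25) × (11/25) ≈ 0.0415475
P(viral | x) = 0.101706 / 0.14911416 ≈ 0.682

0.682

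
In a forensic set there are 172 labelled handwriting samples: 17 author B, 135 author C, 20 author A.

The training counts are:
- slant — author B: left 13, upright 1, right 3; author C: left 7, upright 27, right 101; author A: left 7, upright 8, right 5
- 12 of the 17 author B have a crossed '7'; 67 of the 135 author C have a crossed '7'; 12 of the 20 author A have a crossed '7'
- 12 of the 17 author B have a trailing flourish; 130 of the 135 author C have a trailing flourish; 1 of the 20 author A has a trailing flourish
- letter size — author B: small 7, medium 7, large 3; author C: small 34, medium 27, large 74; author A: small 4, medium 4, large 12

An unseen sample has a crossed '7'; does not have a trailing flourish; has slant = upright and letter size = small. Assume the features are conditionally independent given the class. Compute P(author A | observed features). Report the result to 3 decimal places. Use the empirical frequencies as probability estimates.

author B: (17/172) × (1/17) × (12/17) × (5/17) × (7/17) ≈ 0.00049702
author C: (135/172) × (27/135) × (67/135) × (5/135) × (34/135) ≈ 0.000726704
author A: (20/172) × (8/20) × (12/20) × (19/20) × (4/20) ≈ 0.00530233
P(author A | x) = 0.00530233 / 0.006526054 ≈ 0.812

0.812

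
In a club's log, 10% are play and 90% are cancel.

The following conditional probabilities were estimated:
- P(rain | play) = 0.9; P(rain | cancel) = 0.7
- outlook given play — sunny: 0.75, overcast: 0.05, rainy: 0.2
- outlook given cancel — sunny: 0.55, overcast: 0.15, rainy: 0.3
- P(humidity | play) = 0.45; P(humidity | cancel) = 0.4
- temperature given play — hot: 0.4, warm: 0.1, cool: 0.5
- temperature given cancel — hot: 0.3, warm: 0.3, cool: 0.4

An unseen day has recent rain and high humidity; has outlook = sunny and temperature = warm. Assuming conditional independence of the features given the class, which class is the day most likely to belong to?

cancel

play: 0.1 × 0.9 × 0.75 × 0.45 × 0.1 = 0.0030375
cancel: 0.9 × 0.7 × 0.55 × 0.4 × 0.3 = 0.04158
Highest score → cancel.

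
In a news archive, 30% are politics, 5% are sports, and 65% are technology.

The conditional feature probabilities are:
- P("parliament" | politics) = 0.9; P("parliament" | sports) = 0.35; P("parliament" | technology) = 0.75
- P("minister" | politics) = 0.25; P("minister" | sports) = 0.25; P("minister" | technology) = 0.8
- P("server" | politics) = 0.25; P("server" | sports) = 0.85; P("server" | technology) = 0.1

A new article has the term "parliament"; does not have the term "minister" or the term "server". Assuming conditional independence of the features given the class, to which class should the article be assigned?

politics

politics: 0.3 × 0.9 × (1−0.25) × (1−0.25) = 0.151875
sports: 0.05 × 0.35 × (1−0.25) × (1−0.85) = 0.00196875
technology: 0.65 × 0.75 × (1−0.8) × (1−0.1) = 0.08775
Highest score → politics.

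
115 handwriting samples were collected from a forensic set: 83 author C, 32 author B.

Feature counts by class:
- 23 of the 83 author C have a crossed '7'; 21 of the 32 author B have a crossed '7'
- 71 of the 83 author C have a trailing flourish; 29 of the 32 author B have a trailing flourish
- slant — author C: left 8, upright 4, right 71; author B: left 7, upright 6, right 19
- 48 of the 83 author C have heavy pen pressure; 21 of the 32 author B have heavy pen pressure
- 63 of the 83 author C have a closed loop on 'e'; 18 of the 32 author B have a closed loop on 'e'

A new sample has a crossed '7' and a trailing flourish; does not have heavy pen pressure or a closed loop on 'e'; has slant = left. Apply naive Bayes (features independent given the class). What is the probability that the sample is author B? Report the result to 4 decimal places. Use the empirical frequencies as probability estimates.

0.7647

author C: (83/115) × (23/83) × (71/83) × (8/83) × (35/83) × (20/83) ≈ 0.00167558
author B: (32/115) × (21/32) × (29/32) × (7/32) × (11/32) × (14/32) ≈ 0.00544425
P(author B | x) = 0.00544425 / 0.00711983 ≈ 0.7647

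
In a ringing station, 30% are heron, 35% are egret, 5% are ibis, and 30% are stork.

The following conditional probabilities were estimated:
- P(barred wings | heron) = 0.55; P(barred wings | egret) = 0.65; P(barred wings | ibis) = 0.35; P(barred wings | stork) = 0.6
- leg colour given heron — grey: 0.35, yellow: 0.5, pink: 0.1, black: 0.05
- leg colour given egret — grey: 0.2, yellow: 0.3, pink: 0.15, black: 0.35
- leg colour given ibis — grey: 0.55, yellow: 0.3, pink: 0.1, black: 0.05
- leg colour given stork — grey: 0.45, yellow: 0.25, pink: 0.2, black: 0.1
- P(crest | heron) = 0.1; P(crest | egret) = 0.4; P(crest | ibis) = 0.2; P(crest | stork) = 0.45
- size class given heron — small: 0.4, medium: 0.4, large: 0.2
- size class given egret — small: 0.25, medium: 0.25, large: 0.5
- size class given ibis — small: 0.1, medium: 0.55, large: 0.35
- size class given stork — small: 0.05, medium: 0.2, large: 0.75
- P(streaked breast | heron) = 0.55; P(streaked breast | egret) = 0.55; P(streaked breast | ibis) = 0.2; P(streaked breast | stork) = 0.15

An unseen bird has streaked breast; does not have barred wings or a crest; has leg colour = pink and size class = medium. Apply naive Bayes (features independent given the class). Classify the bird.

heron: 0.3 × (1−0.55) × 0.1 × (1−0.1) × 0.4 × 0.55 = 0.002673
egret: 0.35 × (1−0.65) × 0.15 × (1−0.4) × 0.25 × 0.55 = 0.0015159375
ibis: 0.05 × (1−0.35) × 0.1 × (1−0.2) × 0.55 × 0.2 = 0.000286
stork: 0.3 × (1−0.6) × 0.2 × (1−0.45) × 0.2 × 0.15 = 0.000396
Highest score → heron.

heron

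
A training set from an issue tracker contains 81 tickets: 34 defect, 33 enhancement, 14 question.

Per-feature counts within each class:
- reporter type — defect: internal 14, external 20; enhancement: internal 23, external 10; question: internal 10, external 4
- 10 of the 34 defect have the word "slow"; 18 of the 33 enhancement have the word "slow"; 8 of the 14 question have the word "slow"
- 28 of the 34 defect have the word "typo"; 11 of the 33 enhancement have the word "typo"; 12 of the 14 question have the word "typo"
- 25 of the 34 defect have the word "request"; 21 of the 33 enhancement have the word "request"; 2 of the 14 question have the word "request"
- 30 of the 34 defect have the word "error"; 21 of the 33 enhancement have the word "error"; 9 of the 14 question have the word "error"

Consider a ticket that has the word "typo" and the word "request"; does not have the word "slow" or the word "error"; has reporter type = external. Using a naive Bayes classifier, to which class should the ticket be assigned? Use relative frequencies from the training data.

defect: (34/81) × (20/34) × (24/34) × (28/34) × (25/34) × (4/34) ≈ 0.0124165
enhancement: (33/81) × (10/33) × (15/33) × (11/33) × (21/33) × (12/33) ≈ 0.00432856
question: (14/81) × (4/14) × (6/14) × (12/14) × (2/14) × (5/14) ≈ 0.00092554
Highest score → defect.

defect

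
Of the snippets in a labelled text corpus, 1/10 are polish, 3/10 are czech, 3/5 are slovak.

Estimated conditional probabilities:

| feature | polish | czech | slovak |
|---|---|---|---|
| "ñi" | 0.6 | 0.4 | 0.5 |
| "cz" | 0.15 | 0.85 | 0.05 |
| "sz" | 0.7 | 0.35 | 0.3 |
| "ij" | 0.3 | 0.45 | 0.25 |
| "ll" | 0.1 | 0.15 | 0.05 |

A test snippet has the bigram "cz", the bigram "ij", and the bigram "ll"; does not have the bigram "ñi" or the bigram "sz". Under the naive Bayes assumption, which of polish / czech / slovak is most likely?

polish: 0.1 × (1−0.6) × 0.15 × (1−0.7) × 0.3 × 0.1 = 0.000054
czech: 0.3 × (1−0.4) × 0.85 × (1−0.35) × 0.45 × 0.15 = 0.006712875
slovak: 0.6 × (1−0.5) × 0.05 × (1−0.3) × 0.25 × 0.05 = 0.00013125
Highest score → czech.

czech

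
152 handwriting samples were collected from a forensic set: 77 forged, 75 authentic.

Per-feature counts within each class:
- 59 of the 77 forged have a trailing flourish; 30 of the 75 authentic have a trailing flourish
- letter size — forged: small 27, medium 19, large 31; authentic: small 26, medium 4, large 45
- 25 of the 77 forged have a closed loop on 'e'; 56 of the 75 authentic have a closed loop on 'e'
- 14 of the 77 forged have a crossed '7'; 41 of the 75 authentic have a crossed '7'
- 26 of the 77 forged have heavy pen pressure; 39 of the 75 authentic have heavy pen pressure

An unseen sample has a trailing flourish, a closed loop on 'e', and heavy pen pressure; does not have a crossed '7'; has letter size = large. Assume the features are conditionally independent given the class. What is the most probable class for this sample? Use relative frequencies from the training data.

forged: (77/152) × (59/77) × (31/77) × (25/77) × (63/77) × (26/77) ≈ 0.0140172
authentic: (75/152) × (30/75) × (45/75) × (56/75) × (34/75) × (39/75) ≈ 0.0208438
Highest score → authentic.

authentic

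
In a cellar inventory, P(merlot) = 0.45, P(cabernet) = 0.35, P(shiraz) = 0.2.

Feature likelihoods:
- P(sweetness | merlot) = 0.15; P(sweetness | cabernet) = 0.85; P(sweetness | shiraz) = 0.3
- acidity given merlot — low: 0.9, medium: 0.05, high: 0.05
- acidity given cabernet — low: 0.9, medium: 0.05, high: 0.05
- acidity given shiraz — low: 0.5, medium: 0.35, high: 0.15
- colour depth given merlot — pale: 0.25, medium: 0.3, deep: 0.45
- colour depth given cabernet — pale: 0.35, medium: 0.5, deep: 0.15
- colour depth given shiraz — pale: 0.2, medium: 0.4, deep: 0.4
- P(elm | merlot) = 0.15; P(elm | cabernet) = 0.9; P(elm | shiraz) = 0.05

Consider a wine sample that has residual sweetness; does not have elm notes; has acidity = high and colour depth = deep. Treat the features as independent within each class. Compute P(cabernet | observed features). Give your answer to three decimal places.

merlot: 0.45 × 0.15 × 0.05 × 0.45 × (1−0.15) = 0.0012909375
cabernet: 0.35 × 0.85 × 0.05 × 0.15 × (1−0.9) = 0.000223125
shiraz: 0.2 × 0.3 × 0.15 × 0.4 × (1−0.05) = 0.00342
P(cabernet | x) = 0.000223125 / 0.0049340625 ≈ 0.045

0.045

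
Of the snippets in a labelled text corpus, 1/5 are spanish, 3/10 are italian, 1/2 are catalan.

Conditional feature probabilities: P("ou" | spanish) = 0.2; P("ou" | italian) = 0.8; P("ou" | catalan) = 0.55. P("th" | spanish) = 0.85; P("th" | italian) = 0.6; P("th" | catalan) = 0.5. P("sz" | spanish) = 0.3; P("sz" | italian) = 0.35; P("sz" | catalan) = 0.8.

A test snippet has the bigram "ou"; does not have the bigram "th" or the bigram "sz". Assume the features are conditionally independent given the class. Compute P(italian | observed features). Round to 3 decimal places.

0.663

spanish: 0.2 × 0.2 × (1−0.85) × (1−0.3) = 0.0042
italian: 0.3 × 0.8 × (1−0.6) × (1−0.35) = 0.0624
catalan: 0.5 × 0.55 × (1−0.5) × (1−0.8) = 0.0275
P(italian | x) = 0.0624 / 0.0941 ≈ 0.663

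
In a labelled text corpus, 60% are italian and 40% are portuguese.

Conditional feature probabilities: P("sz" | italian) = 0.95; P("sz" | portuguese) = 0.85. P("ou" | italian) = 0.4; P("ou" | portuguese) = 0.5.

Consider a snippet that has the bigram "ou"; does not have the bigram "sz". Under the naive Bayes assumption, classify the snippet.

portuguese

italian: 0.6 × (1−0.95) × 0.4 = 0.012
portuguese: 0.4 × (1−0.85) × 0.5 = 0.03
Highest score → portuguese.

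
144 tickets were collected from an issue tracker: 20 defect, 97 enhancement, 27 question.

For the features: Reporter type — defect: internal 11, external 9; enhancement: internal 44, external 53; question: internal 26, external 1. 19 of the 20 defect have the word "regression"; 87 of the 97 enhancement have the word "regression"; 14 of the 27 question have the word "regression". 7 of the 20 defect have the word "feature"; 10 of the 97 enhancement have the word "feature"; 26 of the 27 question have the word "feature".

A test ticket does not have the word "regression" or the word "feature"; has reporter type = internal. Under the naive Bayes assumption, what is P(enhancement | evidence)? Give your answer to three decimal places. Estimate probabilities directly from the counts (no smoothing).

defect: (20/144) × (11/20) × (1/20) × (13/20) ≈ 0.00248264
enhancement: (97/144) × (44/97) × (10/97) × (87/97) ≈ 0.0282531
question: (27/144) × (26/27) × (13/27) × (1/27) ≈ 0.00321978
P(enhancement | x) = 0.0282531 / 0.03395552 ≈ 0.832

0.832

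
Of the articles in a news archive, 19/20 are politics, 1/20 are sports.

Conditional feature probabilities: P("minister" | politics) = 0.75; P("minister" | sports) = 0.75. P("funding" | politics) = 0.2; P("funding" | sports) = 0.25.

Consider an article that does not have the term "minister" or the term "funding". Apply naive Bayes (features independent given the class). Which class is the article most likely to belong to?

politics

politics: 0.95 × (1−0.75) × (1−0.2) = 0.19
sports: 0.05 × (1−0.75) × (1−0.25) = 0.009375
Highest score → politics.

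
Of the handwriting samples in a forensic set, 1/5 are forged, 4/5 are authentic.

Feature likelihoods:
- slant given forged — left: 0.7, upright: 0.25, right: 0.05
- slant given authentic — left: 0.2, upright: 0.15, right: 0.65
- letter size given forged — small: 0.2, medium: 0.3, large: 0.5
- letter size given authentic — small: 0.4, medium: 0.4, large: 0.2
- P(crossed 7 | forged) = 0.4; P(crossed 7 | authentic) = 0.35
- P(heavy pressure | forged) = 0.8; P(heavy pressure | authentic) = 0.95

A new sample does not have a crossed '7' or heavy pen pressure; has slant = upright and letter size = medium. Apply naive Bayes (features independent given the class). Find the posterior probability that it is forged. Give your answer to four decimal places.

forged: 0.2 × 0.25 × 0.3 × (1−0.4) × (1−0.8) = 0.0018
authentic: 0.8 × 0.15 × 0.4 × (1−0.35) × (1−0.95) = 0.00156
P(forged | x) = 0.0018 / 0.00336 ≈ 0.5357

0.5357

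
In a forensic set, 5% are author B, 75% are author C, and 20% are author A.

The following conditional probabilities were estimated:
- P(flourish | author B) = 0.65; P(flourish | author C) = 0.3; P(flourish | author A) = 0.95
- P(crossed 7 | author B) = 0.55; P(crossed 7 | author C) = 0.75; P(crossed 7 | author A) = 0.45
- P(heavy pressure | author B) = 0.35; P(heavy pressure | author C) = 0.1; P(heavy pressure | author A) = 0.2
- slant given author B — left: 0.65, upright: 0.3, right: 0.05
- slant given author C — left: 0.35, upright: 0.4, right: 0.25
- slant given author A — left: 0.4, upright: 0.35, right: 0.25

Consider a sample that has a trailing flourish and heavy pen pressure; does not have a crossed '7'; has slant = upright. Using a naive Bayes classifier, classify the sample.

author B: 0.05 × 0.65 × (1−0.55) × 0.35 × 0.3 = 0.001535625
author C: 0.75 × 0.3 × (1−0.75) × 0.1 × 0.4 = 0.00225
author A: 0.2 × 0.95 × (1−0.45) × 0.2 × 0.35 = 0.007315
Highest score → author A.

author A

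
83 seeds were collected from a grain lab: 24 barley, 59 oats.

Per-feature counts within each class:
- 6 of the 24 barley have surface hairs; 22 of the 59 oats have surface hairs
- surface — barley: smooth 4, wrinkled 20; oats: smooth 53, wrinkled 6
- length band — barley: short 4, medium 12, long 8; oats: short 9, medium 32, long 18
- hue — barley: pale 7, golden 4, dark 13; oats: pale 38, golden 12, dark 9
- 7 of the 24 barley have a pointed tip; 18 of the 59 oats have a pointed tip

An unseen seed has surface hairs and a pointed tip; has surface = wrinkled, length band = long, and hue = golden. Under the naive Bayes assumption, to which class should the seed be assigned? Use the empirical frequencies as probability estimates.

barley: (24/83) × (6/24) × (20/24) × (8/24) × (4/24) × (7/24) ≈ 0.000976127
oats: (59/83) × (22/59) × (6/59) × (18/59) × (12/59) × (18/59) ≈ 0.000510286
Highest score → barley.

barley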